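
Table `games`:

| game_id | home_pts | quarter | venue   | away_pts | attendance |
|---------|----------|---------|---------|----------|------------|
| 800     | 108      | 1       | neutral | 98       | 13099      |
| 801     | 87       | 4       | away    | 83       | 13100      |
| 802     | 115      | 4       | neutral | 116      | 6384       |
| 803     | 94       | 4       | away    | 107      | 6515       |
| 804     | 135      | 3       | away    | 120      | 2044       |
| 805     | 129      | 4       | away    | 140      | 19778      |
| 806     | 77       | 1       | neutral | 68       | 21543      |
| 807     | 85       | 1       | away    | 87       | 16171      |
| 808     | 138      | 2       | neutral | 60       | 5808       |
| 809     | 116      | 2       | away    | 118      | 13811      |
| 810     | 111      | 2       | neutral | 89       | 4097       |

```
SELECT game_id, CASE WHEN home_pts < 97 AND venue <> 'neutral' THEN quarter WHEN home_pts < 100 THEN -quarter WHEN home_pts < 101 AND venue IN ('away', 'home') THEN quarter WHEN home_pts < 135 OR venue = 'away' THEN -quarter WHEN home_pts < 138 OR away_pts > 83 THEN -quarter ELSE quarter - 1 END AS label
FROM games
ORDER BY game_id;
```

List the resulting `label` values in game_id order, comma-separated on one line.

-1, 4, -4, 4, -3, -4, -1, 1, 1, -2, -2

game_id=800: home_pts < 135 OR venue = 'away' → -1
game_id=801: home_pts < 97 AND venue <> 'neutral' → 4
game_id=802: home_pts < 135 OR venue = 'away' → -4
game_id=803: home_pts < 97 AND venue <> 'neutral' → 4
game_id=804: home_pts < 135 OR venue = 'away' → -3
game_id=805: home_pts < 135 OR venue = 'away' → -4
game_id=806: home_pts < 100 → -1
game_id=807: home_pts < 97 AND venue <> 'neutral' → 1
game_id=808: ELSE → 1
game_id=809: home_pts < 135 OR venue = 'away' → -2
game_id=810: home_pts < 135 OR venue = 'away' → -2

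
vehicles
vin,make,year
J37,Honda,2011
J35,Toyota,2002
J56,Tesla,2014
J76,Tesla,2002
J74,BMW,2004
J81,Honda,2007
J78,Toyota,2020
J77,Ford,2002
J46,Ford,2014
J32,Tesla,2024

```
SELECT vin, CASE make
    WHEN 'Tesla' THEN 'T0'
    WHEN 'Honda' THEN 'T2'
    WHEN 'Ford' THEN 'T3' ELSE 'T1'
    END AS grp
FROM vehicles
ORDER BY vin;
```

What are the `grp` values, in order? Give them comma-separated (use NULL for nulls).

T0, T1, T2, T3, T0, T1, T0, T3, T1, T2

vin=J32: make='Tesla' → T0
vin=J35: ELSE → T1
vin=J37: make='Honda' → T2
vin=J46: make='Ford' → T3
vin=J56: make='Tesla' → T0
vin=J74: ELSE → T1
vin=J76: make='Tesla' → T0
vin=J77: make='Ford' → T3
vin=J78: ELSE → T1
vin=J81: make='Honda' → T2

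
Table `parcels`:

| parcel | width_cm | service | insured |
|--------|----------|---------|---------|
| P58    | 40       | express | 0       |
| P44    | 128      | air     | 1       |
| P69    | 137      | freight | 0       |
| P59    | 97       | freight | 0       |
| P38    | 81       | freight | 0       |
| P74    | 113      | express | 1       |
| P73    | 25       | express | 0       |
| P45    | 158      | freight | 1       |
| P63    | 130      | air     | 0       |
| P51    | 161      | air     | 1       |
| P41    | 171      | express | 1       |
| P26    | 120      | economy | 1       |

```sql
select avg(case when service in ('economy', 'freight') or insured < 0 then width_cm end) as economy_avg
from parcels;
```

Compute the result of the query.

118.6

parcel=P58: ✗
parcel=P44: ✗
parcel=P69: ✓ → 137
parcel=P59: ✓ → 97
parcel=P38: ✓ → 81
parcel=P74: ✗
parcel=P73: ✗
parcel=P45: ✓ → 158
parcel=P63: ✗
parcel=P51: ✗
parcel=P41: ✗
parcel=P26: ✓ → 120
economy_avg = (137 + 97 + 81 + 158 + 120) / 5 = 118.6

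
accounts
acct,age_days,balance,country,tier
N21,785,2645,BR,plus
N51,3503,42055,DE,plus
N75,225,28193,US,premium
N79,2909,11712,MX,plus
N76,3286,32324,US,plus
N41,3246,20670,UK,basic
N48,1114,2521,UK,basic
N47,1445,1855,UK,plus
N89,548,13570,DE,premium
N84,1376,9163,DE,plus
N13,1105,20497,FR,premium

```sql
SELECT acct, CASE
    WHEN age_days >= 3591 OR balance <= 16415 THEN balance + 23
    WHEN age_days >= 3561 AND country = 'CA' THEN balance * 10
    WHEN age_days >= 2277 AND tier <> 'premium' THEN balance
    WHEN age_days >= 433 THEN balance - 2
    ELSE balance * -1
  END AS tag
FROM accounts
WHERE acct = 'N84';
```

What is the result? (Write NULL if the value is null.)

acct = N84: age_days=1376, balance=9163, country=DE, tier=plus.
age_days >= 3591 OR balance <= 16415 → true → 9186

9186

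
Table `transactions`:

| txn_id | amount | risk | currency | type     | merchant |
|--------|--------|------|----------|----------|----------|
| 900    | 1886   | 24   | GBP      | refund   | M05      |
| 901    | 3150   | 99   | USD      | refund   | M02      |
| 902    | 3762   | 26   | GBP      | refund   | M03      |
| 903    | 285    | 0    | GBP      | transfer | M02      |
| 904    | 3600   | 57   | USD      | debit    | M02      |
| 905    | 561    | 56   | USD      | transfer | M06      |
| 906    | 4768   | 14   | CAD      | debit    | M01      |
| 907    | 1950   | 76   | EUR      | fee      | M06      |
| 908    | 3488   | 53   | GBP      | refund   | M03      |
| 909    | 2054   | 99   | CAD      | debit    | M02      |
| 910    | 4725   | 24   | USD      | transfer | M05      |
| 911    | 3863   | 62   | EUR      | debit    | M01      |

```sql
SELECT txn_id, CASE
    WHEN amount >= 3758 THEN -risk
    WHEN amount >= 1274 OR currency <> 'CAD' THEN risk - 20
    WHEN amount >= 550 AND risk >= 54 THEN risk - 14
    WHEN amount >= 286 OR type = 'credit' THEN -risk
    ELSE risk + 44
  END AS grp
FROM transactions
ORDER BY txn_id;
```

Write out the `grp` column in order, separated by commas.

txn_id=900: amount >= 1274 OR currency <> 'CAD' → 4
txn_id=901: amount >= 1274 OR currency <> 'CAD' → 79
txn_id=902: amount >= 3758 → -26
txn_id=903: amount >= 1274 OR currency <> 'CAD' → -20
txn_id=904: amount >= 1274 OR currency <> 'CAD' → 37
txn_id=905: amount >= 1274 OR currency <> 'CAD' → 36
txn_id=906: amount >= 3758 → -14
txn_id=907: amount >= 1274 OR currency <> 'CAD' → 56
txn_id=908: amount >= 1274 OR currency <> 'CAD' → 33
txn_id=909: amount >= 1274 OR currency <> 'CAD' → 79
txn_id=910: amount >= 3758 → -24
txn_id=911: amount >= 3758 → -62

4, 79, -26, -20, 37, 36, -14, 56, 33, 79, -24, -62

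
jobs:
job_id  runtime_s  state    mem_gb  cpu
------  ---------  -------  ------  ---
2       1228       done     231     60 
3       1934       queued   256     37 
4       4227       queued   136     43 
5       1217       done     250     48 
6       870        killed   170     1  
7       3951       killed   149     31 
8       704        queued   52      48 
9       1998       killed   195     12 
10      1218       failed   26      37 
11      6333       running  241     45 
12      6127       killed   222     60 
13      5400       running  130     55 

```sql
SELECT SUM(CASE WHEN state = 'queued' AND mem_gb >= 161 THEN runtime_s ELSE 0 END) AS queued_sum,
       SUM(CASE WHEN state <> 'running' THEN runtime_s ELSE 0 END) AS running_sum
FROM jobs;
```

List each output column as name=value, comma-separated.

[queued_sum: state = 'queued' AND mem_gb >= 161]
job_id=2: ✗
job_id=3: ✓ → 1934
job_id=4: ✗
job_id=5: ✗
job_id=6: ✗
job_id=7: ✗
job_id=8: ✗
job_id=9: ✗
job_id=10: ✗
job_id=11: ✗
job_id=12: ✗
job_id=13: ✗
queued_sum = 1934
—
[running_sum: state <> 'running']
job_id=2: ✓ → 1228
job_id=3: ✓ → 1934
job_id=4: ✓ → 4227
job_id=5: ✓ → 1217
job_id=6: ✓ → 870
job_id=7: ✓ → 3951
job_id=8: ✓ → 704
job_id=9: ✓ → 1998
job_id=10: ✓ → 1218
job_id=11: ✗
job_id=12: ✓ → 6127
job_id=13: ✗
running_sum = 1228 + 1934 + 4227 + 1217 + 870 + 3951 + 704 + 1998 + 1218 + 6127 = 23474

queued_sum=1934, running_sum=23474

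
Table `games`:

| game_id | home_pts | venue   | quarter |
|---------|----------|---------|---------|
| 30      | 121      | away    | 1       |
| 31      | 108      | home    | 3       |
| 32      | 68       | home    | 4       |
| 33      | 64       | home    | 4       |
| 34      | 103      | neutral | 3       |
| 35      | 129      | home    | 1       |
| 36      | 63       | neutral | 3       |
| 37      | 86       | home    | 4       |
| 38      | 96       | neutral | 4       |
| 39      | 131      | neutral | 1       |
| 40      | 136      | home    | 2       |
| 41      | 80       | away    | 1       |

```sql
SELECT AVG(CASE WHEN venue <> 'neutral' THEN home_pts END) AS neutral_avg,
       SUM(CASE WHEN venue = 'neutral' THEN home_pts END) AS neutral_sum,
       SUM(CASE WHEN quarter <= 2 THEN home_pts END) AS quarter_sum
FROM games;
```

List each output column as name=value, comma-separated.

[neutral_avg: venue <> 'neutral']
game_id=30: ✓ → 121
game_id=31: ✓ → 108
game_id=32: ✓ → 68
game_id=33: ✓ → 64
game_id=34: ✗
game_id=35: ✓ → 129
game_id=36: ✗
game_id=37: ✓ → 86
game_id=38: ✗
game_id=39: ✗
game_id=40: ✓ → 136
game_id=41: ✓ → 80
neutral_avg = (121 + 108 + 68 + 64 + 129 + 86 + 136 + 80) / 8 = 99
—
[neutral_sum: venue = 'neutral']
game_id=30: ✗
game_id=31: ✗
game_id=32: ✗
game_id=33: ✗
game_id=34: ✓ → 103
game_id=35: ✗
game_id=36: ✓ → 63
game_id=37: ✗
game_id=38: ✓ → 96
game_id=39: ✓ → 131
game_id=40: ✗
game_id=41: ✗
neutral_sum = 103 + 63 + 96 + 131 = 393
—
[quarter_sum: quarter <= 2]
game_id=30: ✓ → 121
game_id=31: ✗
game_id=32: ✗
game_id=33: ✗
game_id=34: ✗
game_id=35: ✓ → 129
game_id=36: ✗
game_id=37: ✗
game_id=38: ✗
game_id=39: ✓ → 131
game_id=40: ✓ → 136
game_id=41: ✓ → 80
quarter_sum = 121 + 129 + 131 + 136 + 80 = 597

neutral_avg=99, neutral_sum=393, quarter_sum=597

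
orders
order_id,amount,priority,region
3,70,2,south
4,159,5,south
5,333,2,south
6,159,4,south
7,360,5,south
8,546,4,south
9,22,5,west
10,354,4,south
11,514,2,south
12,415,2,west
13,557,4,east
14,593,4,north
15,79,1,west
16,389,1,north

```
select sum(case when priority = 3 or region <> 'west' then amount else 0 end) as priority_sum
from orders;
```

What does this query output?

4034

order_id=3: ✓ → 70
order_id=4: ✓ → 159
order_id=5: ✓ → 333
order_id=6: ✓ → 159
order_id=7: ✓ → 360
order_id=8: ✓ → 546
order_id=9: ✗
order_id=10: ✓ → 354
order_id=11: ✓ → 514
order_id=12: ✗
order_id=13: ✓ → 557
order_id=14: ✓ → 593
order_id=15: ✗
order_id=16: ✓ → 389
priority_sum = 70 + 159 + 333 + 159 + 360 + 546 + 354 + 514 + 557 + 593 + 389 = 4034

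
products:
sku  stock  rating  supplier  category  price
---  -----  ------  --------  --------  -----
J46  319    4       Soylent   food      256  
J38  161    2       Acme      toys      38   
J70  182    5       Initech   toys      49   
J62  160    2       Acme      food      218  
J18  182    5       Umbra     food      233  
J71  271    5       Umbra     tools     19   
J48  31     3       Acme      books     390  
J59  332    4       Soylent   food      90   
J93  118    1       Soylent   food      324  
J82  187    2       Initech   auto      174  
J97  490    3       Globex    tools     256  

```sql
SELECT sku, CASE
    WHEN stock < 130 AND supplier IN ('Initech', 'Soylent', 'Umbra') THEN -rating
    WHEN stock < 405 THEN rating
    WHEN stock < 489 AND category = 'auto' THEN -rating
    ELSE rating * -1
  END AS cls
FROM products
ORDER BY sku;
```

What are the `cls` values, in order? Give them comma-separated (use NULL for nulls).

5, 2, 4, 3, 4, 2, 5, 5, 2, -1, -3

sku=J18: stock < 405 → 5
sku=J38: stock < 405 → 2
sku=J46: stock < 405 → 4
sku=J48: stock < 405 → 3
sku=J59: stock < 405 → 4
sku=J62: stock < 405 → 2
sku=J70: stock < 405 → 5
sku=J71: stock < 405 → 5
sku=J82: stock < 405 → 2
sku=J93: stock < 130 AND supplier IN ('Initech', 'Soylent', 'Umbra') → -1
sku=J97: ELSE → -3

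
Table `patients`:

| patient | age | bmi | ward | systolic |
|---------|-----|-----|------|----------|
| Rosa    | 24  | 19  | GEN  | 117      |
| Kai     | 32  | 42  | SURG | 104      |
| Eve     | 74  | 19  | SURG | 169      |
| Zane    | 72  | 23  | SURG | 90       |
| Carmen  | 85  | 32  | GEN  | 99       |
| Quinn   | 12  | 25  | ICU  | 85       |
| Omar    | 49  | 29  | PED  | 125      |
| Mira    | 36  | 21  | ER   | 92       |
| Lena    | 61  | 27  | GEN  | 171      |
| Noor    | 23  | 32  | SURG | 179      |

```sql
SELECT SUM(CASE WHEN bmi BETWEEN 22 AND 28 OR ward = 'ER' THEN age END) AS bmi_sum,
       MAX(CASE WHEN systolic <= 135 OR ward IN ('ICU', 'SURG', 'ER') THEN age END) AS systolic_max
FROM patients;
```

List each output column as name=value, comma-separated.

bmi_sum=181, systolic_max=85

[bmi_sum: bmi BETWEEN 22 AND 28 OR ward = 'ER']
patient=Rosa: ✗
patient=Kai: ✗
patient=Eve: ✗
patient=Zane: ✓ → 72
patient=Carmen: ✗
patient=Quinn: ✓ → 12
patient=Omar: ✗
patient=Mira: ✓ → 36
patient=Lena: ✓ → 61
patient=Noor: ✗
bmi_sum = 72 + 12 + 36 + 61 = 181
—
[systolic_max: systolic <= 135 OR ward IN ('ICU', 'SURG', 'ER')]
patient=Rosa: ✓ → 24
patient=Kai: ✓ → 32
patient=Eve: ✓ → 74
patient=Zane: ✓ → 72
patient=Carmen: ✓ → 85
patient=Quinn: ✓ → 12
patient=Omar: ✓ → 49
patient=Mira: ✓ → 36
patient=Lena: ✗
patient=Noor: ✓ → 23
systolic_max = MAX(24, 32, 74, 72, 85, 12, 49, 36, 23) = 85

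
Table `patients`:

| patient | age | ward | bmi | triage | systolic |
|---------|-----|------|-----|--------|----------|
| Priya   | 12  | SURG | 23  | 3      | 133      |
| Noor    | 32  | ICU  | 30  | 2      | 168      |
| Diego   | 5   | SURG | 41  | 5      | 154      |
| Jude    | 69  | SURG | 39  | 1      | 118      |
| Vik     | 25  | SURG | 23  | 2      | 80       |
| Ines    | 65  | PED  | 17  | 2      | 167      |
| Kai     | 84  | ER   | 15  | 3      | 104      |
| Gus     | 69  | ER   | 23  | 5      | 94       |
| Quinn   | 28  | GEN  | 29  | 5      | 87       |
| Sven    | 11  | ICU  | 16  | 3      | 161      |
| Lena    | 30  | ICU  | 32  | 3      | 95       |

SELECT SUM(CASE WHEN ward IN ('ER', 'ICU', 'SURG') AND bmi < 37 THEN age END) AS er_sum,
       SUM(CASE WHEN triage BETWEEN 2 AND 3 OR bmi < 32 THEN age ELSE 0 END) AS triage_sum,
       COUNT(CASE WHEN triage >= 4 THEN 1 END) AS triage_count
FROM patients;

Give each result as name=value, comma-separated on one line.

er_sum=263, triage_sum=356, triage_count=3

[er_sum: ward IN ('ER', 'ICU', 'SURG') AND bmi < 37]
patient=Priya: ✓ → 12
patient=Noor: ✓ → 32
patient=Diego: ✗
patient=Jude: ✗
patient=Vik: ✓ → 25
patient=Ines: ✗
patient=Kai: ✓ → 84
patient=Gus: ✓ → 69
patient=Quinn: ✗
patient=Sven: ✓ → 11
patient=Lena: ✓ → 30
er_sum = 12 + 32 + 25 + 84 + 69 + 11 + 30 = 263
—
[triage_sum: triage BETWEEN 2 AND 3 OR bmi < 32]
patient=Priya: ✓ → 12
patient=Noor: ✓ → 32
patient=Diego: ✗
patient=Jude: ✗
patient=Vik: ✓ → 25
patient=Ines: ✓ → 65
patient=Kai: ✓ → 84
patient=Gus: ✓ → 69
patient=Quinn: ✓ → 28
patient=Sven: ✓ → 11
patient=Lena: ✓ → 30
triage_sum = 12 + 32 + 25 + 65 + 84 + 69 + 28 + 11 + 30 = 356
—
[triage_count: triage >= 4]
patient=Priya: ✗
patient=Noor: ✗
patient=Diego: ✓ → 1
patient=Jude: ✗
patient=Vik: ✗
patient=Ines: ✗
patient=Kai: ✗
patient=Gus: ✓ → 1
patient=Quinn: ✓ → 1
patient=Sven: ✗
patient=Lena: ✗
triage_count = COUNT(1, 1, 1) = 3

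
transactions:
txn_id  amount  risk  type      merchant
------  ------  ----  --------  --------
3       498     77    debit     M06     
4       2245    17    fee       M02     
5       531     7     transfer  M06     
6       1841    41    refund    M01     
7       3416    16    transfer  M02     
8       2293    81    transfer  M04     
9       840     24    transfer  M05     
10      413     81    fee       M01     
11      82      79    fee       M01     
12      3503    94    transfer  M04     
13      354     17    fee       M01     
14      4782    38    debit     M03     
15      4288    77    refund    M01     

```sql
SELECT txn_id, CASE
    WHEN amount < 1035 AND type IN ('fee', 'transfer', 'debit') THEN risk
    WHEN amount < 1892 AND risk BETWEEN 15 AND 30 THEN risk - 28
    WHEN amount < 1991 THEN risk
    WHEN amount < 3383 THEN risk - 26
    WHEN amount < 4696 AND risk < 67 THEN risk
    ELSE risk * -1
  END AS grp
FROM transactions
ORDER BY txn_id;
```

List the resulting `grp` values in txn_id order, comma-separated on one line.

txn_id=3: amount < 1035 AND type IN ('fee', 'transfer', 'debit') → 77
txn_id=4: amount < 3383 → -9
txn_id=5: amount < 1035 AND type IN ('fee', 'transfer', 'debit') → 7
txn_id=6: amount < 1991 → 41
txn_id=7: amount < 4696 AND risk < 67 → 16
txn_id=8: amount < 3383 → 55
txn_id=9: amount < 1035 AND type IN ('fee', 'transfer', 'debit') → 24
txn_id=10: amount < 1035 AND type IN ('fee', 'transfer', 'debit') → 81
txn_id=11: amount < 1035 AND type IN ('fee', 'transfer', 'debit') → 79
txn_id=12: ELSE → -94
txn_id=13: amount < 1035 AND type IN ('fee', 'transfer', 'debit') → 17
txn_id=14: ELSE → -38
txn_id=15: ELSE → -77

77, -9, 7, 41, 16, 55, 24, 81, 79, -94, 17, -38, -77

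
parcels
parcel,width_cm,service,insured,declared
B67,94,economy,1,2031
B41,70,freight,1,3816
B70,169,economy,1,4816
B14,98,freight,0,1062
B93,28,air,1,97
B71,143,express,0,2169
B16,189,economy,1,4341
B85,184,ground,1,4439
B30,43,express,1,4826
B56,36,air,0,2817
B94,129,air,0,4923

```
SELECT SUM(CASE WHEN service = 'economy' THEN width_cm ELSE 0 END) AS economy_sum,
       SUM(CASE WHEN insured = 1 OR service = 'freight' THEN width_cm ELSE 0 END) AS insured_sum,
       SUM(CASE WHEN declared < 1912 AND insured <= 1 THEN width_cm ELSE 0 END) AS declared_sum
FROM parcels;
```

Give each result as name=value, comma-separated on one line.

[economy_sum: service = 'economy']
parcel=B67: ✓ → 94
parcel=B41: ✗
parcel=B70: ✓ → 169
parcel=B14: ✗
parcel=B93: ✗
parcel=B71: ✗
parcel=B16: ✓ → 189
parcel=B85: ✗
parcel=B30: ✗
parcel=B56: ✗
parcel=B94: ✗
economy_sum = 94 + 169 + 189 = 452
—
[insured_sum: insured = 1 OR service = 'freight']
parcel=B67: ✓ → 94
parcel=B41: ✓ → 70
parcel=B70: ✓ → 169
parcel=B14: ✓ → 98
parcel=B93: ✓ → 28
parcel=B71: ✗
parcel=B16: ✓ → 189
parcel=B85: ✓ → 184
parcel=B30: ✓ → 43
parcel=B56: ✗
parcel=B94: ✗
insured_sum = 94 + 70 + 169 + 98 + 28 + 189 + 184 + 43 = 875
—
[declared_sum: declared < 1912 AND insured <= 1]
parcel=B67: ✗
parcel=B41: ✗
parcel=B70: ✗
parcel=B14: ✓ → 98
parcel=B93: ✓ → 28
parcel=B71: ✗
parcel=B16: ✗
parcel=B85: ✗
parcel=B30: ✗
parcel=B56: ✗
parcel=B94: ✗
declared_sum = 98 + 28 = 126

economy_sum=452, insured_sum=875, declared_sum=126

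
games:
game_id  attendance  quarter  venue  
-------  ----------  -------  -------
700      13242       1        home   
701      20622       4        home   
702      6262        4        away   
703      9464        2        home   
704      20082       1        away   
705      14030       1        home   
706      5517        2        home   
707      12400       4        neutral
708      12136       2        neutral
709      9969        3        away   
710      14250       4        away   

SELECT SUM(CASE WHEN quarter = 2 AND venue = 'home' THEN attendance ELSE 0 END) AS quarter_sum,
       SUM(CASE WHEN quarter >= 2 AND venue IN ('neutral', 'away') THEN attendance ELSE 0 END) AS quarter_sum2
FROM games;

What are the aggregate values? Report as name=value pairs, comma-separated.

quarter_sum=14981, quarter_sum2=55017

[quarter_sum: quarter = 2 AND venue = 'home']
game_id=700: ✗
game_id=701: ✗
game_id=702: ✗
game_id=703: ✓ → 9464
game_id=704: ✗
game_id=705: ✗
game_id=706: ✓ → 5517
game_id=707: ✗
game_id=708: ✗
game_id=709: ✗
game_id=710: ✗
quarter_sum = 9464 + 5517 = 14981
—
[quarter_sum2: quarter >= 2 AND venue IN ('neutral', 'away')]
game_id=700: ✗
game_id=701: ✗
game_id=702: ✓ → 6262
game_id=703: ✗
game_id=704: ✗
game_id=705: ✗
game_id=706: ✗
game_id=707: ✓ → 12400
game_id=708: ✓ → 12136
game_id=709: ✓ → 9969
game_id=710: ✓ → 14250
quarter_sum2 = 6262 + 12400 + 12136 + 9969 + 14250 = 55017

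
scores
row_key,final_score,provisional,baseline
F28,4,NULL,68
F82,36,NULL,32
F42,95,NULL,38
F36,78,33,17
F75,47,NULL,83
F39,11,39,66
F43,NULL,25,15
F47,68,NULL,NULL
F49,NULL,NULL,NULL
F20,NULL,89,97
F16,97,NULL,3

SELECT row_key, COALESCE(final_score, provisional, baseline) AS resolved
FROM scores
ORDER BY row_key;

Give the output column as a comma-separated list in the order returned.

row_key=F16: final_score=97 → 97
row_key=F20: final_score=NULL, provisional=89 → 89
row_key=F28: final_score=4 → 4
row_key=F36: final_score=78 → 78
row_key=F39: final_score=11 → 11
row_key=F42: final_score=95 → 95
row_key=F43: final_score=NULL, provisional=25 → 25
row_key=F47: final_score=68 → 68
row_key=F49: final_score=NULL, provisional=NULL, baseline=NULL (all NULL) → NULL
row_key=F75: final_score=47 → 47
row_key=F82: final_score=36 → 36

97, 89, 4, 78, 11, 95, 25, 68, NULL, 47, 36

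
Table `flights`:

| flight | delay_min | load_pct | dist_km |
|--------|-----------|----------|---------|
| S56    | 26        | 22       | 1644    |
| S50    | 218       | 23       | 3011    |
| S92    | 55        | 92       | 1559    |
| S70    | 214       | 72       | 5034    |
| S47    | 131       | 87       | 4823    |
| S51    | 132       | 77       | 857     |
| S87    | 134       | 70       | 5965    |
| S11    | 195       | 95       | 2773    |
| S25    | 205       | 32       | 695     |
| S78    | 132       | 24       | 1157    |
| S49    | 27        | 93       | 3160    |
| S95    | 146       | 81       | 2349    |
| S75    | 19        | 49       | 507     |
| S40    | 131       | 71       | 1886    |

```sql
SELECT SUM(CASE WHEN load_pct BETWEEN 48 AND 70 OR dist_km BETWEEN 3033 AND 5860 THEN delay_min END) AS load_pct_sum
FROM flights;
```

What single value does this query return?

525

flight=S56: ✗
flight=S50: ✗
flight=S92: ✗
flight=S70: ✓ → 214
flight=S47: ✓ → 131
flight=S51: ✗
flight=S87: ✓ → 134
flight=S11: ✗
flight=S25: ✗
flight=S78: ✗
flight=S49: ✓ → 27
flight=S95: ✗
flight=S75: ✓ → 19
flight=S40: ✗
load_pct_sum = 214 + 131 + 134 + 27 + 19 = 525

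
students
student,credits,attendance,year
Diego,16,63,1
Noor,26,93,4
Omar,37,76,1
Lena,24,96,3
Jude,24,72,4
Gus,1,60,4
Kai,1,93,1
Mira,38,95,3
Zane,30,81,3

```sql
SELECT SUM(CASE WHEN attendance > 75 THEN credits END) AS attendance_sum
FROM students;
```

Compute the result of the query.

156

student=Diego: ✗
student=Noor: ✓ → 26
student=Omar: ✓ → 37
student=Lena: ✓ → 24
student=Jude: ✗
student=Gus: ✗
student=Kai: ✓ → 1
student=Mira: ✓ → 38
student=Zane: ✓ → 30
attendance_sum = 26 + 37 + 24 + 1 + 38 + 30 = 156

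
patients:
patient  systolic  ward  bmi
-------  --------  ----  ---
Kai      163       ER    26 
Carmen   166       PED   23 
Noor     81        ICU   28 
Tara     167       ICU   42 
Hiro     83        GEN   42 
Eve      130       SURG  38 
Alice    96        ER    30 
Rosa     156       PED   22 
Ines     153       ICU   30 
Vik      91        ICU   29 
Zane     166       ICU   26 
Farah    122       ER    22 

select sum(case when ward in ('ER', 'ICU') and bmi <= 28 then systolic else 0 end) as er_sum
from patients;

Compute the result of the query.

patient=Kai: ✓ → 163
patient=Carmen: ✗
patient=Noor: ✓ → 81
patient=Tara: ✗
patient=Hiro: ✗
patient=Eve: ✗
patient=Alice: ✗
patient=Rosa: ✗
patient=Ines: ✗
patient=Vik: ✗
patient=Zane: ✓ → 166
patient=Farah: ✓ → 122
er_sum = 163 + 81 + 166 + 122 = 532

532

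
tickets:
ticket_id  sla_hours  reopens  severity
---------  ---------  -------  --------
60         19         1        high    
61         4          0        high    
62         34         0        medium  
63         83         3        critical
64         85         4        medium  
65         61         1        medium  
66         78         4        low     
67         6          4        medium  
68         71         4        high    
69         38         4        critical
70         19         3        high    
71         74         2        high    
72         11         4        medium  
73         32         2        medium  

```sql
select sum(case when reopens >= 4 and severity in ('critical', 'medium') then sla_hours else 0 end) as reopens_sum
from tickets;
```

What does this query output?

140

ticket_id=60: ✗
ticket_id=61: ✗
ticket_id=62: ✗
ticket_id=63: ✗
ticket_id=64: ✓ → 85
ticket_id=65: ✗
ticket_id=66: ✗
ticket_id=67: ✓ → 6
ticket_id=68: ✗
ticket_id=69: ✓ → 38
ticket_id=70: ✗
ticket_id=71: ✗
ticket_id=72: ✓ → 11
ticket_id=73: ✗
reopens_sum = 85 + 6 + 38 + 11 = 140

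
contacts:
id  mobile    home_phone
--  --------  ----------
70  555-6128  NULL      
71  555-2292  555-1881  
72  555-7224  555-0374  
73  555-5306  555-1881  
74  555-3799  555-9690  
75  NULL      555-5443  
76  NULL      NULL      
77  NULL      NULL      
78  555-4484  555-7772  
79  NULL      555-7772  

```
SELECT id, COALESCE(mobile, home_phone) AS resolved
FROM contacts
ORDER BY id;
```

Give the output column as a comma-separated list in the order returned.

555-6128, 555-2292, 555-7224, 555-5306, 555-3799, 555-5443, NULL, NULL, 555-4484, 555-7772

id=70: mobile=555-6128 → 555-6128
id=71: mobile=555-2292 → 555-2292
id=72: mobile=555-7224 → 555-7224
id=73: mobile=555-5306 → 555-5306
id=74: mobile=555-3799 → 555-3799
id=75: mobile=NULL, home_phone=555-5443 → 555-5443
id=76: mobile=NULL, home_phone=NULL (all NULL) → NULL
id=77: mobile=NULL, home_phone=NULL (all NULL) → NULL
id=78: mobile=555-4484 → 555-4484
id=79: mobile=NULL, home_phone=555-7772 → 555-7772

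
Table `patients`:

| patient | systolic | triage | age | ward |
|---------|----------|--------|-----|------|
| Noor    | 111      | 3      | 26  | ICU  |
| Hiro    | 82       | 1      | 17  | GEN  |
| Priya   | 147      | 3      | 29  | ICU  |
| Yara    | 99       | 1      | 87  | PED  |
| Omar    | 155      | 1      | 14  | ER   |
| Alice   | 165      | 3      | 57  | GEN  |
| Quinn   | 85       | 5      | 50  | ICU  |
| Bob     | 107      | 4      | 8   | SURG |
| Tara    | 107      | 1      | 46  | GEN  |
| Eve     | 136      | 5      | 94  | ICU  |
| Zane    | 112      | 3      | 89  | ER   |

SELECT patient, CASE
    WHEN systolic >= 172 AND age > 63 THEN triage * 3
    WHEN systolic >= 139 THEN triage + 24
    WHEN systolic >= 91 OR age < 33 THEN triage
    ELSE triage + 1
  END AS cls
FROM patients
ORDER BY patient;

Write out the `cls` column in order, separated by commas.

27, 4, 5, 1, 3, 25, 27, 6, 1, 1, 3

patient=Alice: systolic >= 139 → 27
patient=Bob: systolic >= 91 OR age < 33 → 4
patient=Eve: systolic >= 91 OR age < 33 → 5
patient=Hiro: systolic >= 91 OR age < 33 → 1
patient=Noor: systolic >= 91 OR age < 33 → 3
patient=Omar: systolic >= 139 → 25
patient=Priya: systolic >= 139 → 27
patient=Quinn: ELSE → 6
patient=Tara: systolic >= 91 OR age < 33 → 1
patient=Yara: systolic >= 91 OR age < 33 → 1
patient=Zane: systolic >= 91 OR age < 33 → 3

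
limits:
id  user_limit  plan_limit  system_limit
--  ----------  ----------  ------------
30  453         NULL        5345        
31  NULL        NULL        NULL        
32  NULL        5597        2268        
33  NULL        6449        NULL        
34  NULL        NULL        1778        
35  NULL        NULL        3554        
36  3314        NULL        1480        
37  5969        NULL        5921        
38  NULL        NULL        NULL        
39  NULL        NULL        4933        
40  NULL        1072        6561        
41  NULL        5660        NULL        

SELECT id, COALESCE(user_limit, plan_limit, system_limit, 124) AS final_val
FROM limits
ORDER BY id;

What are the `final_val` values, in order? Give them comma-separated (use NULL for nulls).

id=30: user_limit=453 → 453
id=31: user_limit=NULL, plan_limit=NULL, system_limit=NULL, → literal 124 → 124
id=32: user_limit=NULL, plan_limit=5597 → 5597
id=33: user_limit=NULL, plan_limit=6449 → 6449
id=34: user_limit=NULL, plan_limit=NULL, system_limit=1778 → 1778
id=35: user_limit=NULL, plan_limit=NULL, system_limit=3554 → 3554
id=36: user_limit=3314 → 3314
id=37: user_limit=5969 → 5969
id=38: user_limit=NULL, plan_limit=NULL, system_limit=NULL, → literal 124 → 124
id=39: user_limit=NULL, plan_limit=NULL, system_limit=4933 → 4933
id=40: user_limit=NULL, plan_limit=1072 → 1072
id=41: user_limit=NULL, plan_limit=5660 → 5660

453, 124, 5597, 6449, 1778, 3554, 3314, 5969, 124, 4933, 1072, 5660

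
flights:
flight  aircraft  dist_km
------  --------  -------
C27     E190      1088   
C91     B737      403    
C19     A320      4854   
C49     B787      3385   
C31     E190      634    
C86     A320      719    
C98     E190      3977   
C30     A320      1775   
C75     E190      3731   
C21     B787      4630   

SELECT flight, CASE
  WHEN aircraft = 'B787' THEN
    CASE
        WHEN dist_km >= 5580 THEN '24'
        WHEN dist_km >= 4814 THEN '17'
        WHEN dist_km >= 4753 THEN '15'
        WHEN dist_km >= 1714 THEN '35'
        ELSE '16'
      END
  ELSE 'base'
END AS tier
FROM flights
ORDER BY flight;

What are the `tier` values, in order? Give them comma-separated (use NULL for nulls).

flight=C19: aircraft='A320' → outer ELSE → base
flight=C21: aircraft='B787' → inner[dist_km >= 1714] → 35
flight=C27: aircraft='E190' → outer ELSE → base
flight=C30: aircraft='A320' → outer ELSE → base
flight=C31: aircraft='E190' → outer ELSE → base
flight=C49: aircraft='B787' → inner[dist_km >= 1714] → 35
flight=C75: aircraft='E190' → outer ELSE → base
flight=C86: aircraft='A320' → outer ELSE → base
flight=C91: aircraft='B737' → outer ELSE → base
flight=C98: aircraft='E190' → outer ELSE → base

base, 35, base, base, base, 35, base, base, base, base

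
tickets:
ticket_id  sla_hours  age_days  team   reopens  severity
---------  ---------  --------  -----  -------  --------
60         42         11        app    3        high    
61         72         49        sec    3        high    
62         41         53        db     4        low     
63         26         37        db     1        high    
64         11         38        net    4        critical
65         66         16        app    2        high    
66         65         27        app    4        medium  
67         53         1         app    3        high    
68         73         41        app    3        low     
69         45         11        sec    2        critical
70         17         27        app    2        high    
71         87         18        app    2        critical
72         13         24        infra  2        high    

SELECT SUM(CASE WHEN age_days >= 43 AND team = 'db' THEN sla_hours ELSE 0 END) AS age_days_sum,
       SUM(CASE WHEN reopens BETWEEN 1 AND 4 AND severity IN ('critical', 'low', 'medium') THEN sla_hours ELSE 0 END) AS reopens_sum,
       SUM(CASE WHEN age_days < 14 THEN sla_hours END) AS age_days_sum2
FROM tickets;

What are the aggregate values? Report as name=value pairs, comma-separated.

[age_days_sum: age_days >= 43 AND team = 'db']
ticket_id=60: ✗
ticket_id=61: ✗
ticket_id=62: ✓ → 41
ticket_id=63: ✗
ticket_id=64: ✗
ticket_id=65: ✗
ticket_id=66: ✗
ticket_id=67: ✗
ticket_id=68: ✗
ticket_id=69: ✗
ticket_id=70: ✗
ticket_id=71: ✗
ticket_id=72: ✗
age_days_sum = 41
—
[reopens_sum: reopens BETWEEN 1 AND 4 AND severity IN ('critical', 'low', 'medium')]
ticket_id=60: ✗
ticket_id=61: ✗
ticket_id=62: ✓ → 41
ticket_id=63: ✗
ticket_id=64: ✓ → 11
ticket_id=65: ✗
ticket_id=66: ✓ → 65
ticket_id=67: ✗
ticket_id=68: ✓ → 73
ticket_id=69: ✓ → 45
ticket_id=70: ✗
ticket_id=71: ✓ → 87
ticket_id=72: ✗
reopens_sum = 41 + 11 + 65 + 73 + 45 + 87 = 322
—
[age_days_sum2: age_days < 14]
ticket_id=60: ✓ → 42
ticket_id=61: ✗
ticket_id=62: ✗
ticket_id=63: ✗
ticket_id=64: ✗
ticket_id=65: ✗
ticket_id=66: ✗
ticket_id=67: ✓ → 53
ticket_id=68: ✗
ticket_id=69: ✓ → 45
ticket_id=70: ✗
ticket_id=71: ✗
ticket_id=72: ✗
age_days_sum2 = 42 + 53 + 45 = 140

age_days_sum=41, reopens_sum=322, age_days_sum2=140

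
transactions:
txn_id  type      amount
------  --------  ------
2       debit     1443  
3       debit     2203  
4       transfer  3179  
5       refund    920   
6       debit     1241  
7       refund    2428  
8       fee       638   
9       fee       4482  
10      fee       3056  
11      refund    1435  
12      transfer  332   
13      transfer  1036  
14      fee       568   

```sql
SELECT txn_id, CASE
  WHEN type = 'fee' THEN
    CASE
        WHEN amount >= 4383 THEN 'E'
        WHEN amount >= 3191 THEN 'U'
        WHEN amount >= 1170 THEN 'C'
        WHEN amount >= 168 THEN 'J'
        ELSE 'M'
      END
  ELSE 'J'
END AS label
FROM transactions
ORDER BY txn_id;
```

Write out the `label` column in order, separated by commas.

J, J, J, J, J, J, J, E, C, J, J, J, J

txn_id=2: type='debit' → outer ELSE → J
txn_id=3: type='debit' → outer ELSE → J
txn_id=4: type='transfer' → outer ELSE → J
txn_id=5: type='refund' → outer ELSE → J
txn_id=6: type='debit' → outer ELSE → J
txn_id=7: type='refund' → outer ELSE → J
txn_id=8: type='fee' → inner[amount >= 168] → J
txn_id=9: type='fee' → inner[amount >= 4383] → E
txn_id=10: type='fee' → inner[amount >= 1170] → C
txn_id=11: type='refund' → outer ELSE → J
txn_id=12: type='transfer' → outer ELSE → J
txn_id=13: type='transfer' → outer ELSE → J
txn_id=14: type='fee' → inner[amount >= 168] → J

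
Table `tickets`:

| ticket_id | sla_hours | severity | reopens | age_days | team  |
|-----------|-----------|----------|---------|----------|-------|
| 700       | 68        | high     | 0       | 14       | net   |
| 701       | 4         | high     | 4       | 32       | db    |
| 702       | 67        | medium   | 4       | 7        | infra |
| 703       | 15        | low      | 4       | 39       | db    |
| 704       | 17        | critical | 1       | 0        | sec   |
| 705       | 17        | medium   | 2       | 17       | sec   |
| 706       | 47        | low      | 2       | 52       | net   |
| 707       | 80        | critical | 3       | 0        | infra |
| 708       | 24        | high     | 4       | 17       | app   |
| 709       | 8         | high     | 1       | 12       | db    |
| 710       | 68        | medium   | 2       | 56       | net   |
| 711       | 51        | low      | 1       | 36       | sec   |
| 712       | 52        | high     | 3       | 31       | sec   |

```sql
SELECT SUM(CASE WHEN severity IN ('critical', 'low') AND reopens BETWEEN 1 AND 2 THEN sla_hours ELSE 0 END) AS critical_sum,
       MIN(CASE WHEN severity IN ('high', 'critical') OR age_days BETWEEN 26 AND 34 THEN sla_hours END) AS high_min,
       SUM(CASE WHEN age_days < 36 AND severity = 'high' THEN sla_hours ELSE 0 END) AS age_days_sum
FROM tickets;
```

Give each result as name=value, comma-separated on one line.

critical_sum=115, high_min=4, age_days_sum=156

[critical_sum: severity IN ('critical', 'low') AND reopens BETWEEN 1 AND 2]
ticket_id=700: ✗
ticket_id=701: ✗
ticket_id=702: ✗
ticket_id=703: ✗
ticket_id=704: ✓ → 17
ticket_id=705: ✗
ticket_id=706: ✓ → 47
ticket_id=707: ✗
ticket_id=708: ✗
ticket_id=709: ✗
ticket_id=710: ✗
ticket_id=711: ✓ → 51
ticket_id=712: ✗
critical_sum = 17 + 47 + 51 = 115
—
[high_min: severity IN ('high', 'critical') OR age_days BETWEEN 26 AND 34]
ticket_id=700: ✓ → 68
ticket_id=701: ✓ → 4
ticket_id=702: ✗
ticket_id=703: ✗
ticket_id=704: ✓ → 17
ticket_id=705: ✗
ticket_id=706: ✗
ticket_id=707: ✓ → 80
ticket_id=708: ✓ → 24
ticket_id=709: ✓ → 8
ticket_id=710: ✗
ticket_id=711: ✗
ticket_id=712: ✓ → 52
high_min = MIN(68, 4, 17, 80, 24, 8, 52) = 4
—
[age_days_sum: age_days < 36 AND severity = 'high']
ticket_id=700: ✓ → 68
ticket_id=701: ✓ → 4
ticket_id=702: ✗
ticket_id=703: ✗
ticket_id=704: ✗
ticket_id=705: ✗
ticket_id=706: ✗
ticket_id=707: ✗
ticket_id=708: ✓ → 24
ticket_id=709: ✓ → 8
ticket_id=710: ✗
ticket_id=711: ✗
ticket_id=712: ✓ → 52
age_days_sum = 68 + 4 + 24 + 8 + 52 = 156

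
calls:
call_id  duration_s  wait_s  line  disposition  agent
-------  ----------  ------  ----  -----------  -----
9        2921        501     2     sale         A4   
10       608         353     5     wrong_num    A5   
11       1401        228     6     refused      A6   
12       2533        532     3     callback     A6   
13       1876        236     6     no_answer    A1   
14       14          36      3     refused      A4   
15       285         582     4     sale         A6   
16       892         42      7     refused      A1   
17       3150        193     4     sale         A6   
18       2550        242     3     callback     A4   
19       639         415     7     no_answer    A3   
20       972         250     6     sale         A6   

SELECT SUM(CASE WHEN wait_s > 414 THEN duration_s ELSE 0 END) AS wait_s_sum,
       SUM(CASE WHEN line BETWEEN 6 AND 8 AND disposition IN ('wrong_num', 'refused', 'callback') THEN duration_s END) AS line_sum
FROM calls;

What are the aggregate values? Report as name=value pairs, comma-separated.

[wait_s_sum: wait_s > 414]
call_id=9: ✓ → 2921
call_id=10: ✗
call_id=11: ✗
call_id=12: ✓ → 2533
call_id=13: ✗
call_id=14: ✗
call_id=15: ✓ → 285
call_id=16: ✗
call_id=17: ✗
call_id=18: ✗
call_id=19: ✓ → 639
call_id=20: ✗
wait_s_sum = 2921 + 2533 + 285 + 639 = 6378
—
[line_sum: line BETWEEN 6 AND 8 AND disposition IN ('wrong_num', 'refused', 'callback')]
call_id=9: ✗
call_id=10: ✗
call_id=11: ✓ → 1401
call_id=12: ✗
call_id=13: ✗
call_id=14: ✗
call_id=15: ✗
call_id=16: ✓ → 892
call_id=17: ✗
call_id=18: ✗
call_id=19: ✗
call_id=20: ✗
line_sum = 1401 + 892 = 2293

wait_s_sum=6378, line_sum=2293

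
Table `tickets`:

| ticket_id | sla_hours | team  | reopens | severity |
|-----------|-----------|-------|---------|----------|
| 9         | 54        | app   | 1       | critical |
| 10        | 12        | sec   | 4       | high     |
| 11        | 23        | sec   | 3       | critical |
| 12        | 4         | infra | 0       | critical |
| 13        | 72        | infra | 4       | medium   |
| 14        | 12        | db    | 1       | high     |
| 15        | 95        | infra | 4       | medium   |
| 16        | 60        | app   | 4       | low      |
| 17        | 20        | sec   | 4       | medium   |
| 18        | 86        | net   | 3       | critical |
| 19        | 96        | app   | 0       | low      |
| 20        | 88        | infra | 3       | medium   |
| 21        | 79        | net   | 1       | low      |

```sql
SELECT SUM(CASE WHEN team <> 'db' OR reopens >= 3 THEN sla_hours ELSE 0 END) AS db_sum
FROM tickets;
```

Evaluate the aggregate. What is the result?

ticket_id=9: ✓ → 54
ticket_id=10: ✓ → 12
ticket_id=11: ✓ → 23
ticket_id=12: ✓ → 4
ticket_id=13: ✓ → 72
ticket_id=14: ✗
ticket_id=15: ✓ → 95
ticket_id=16: ✓ → 60
ticket_id=17: ✓ → 20
ticket_id=18: ✓ → 86
ticket_id=19: ✓ → 96
ticket_id=20: ✓ → 88
ticket_id=21: ✓ → 79
db_sum = 54 + 12 + 23 + 4 + 72 + 95 + 60 + 20 + 86 + 96 + 88 + 79 = 689

689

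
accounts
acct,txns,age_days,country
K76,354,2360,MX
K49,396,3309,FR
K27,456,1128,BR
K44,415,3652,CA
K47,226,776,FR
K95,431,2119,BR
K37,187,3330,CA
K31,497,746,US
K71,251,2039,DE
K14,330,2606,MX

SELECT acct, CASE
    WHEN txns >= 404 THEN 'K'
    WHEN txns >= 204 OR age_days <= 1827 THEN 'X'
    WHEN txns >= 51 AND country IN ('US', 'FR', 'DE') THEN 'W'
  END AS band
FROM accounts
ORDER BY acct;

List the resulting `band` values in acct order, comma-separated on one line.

X, K, K, NULL, K, X, X, X, X, K

acct=K14: txns >= 204 OR age_days <= 1827 → X
acct=K27: txns >= 404 → K
acct=K31: txns >= 404 → K
acct=K37: (no match → NULL) → NULL
acct=K44: txns >= 404 → K
acct=K47: txns >= 204 OR age_days <= 1827 → X
acct=K49: txns >= 204 OR age_days <= 1827 → X
acct=K71: txns >= 204 OR age_days <= 1827 → X
acct=K76: txns >= 204 OR age_days <= 1827 → X
acct=K95: txns >= 404 → K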